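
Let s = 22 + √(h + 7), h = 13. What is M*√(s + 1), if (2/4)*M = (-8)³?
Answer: -1024*√(23 + 2*√5) ≈ -5367.2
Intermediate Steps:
M = -1024 (M = 2*(-8)³ = 2*(-512) = -1024)
s = 22 + 2*√5 (s = 22 + √(13 + 7) = 22 + √20 = 22 + 2*√5 ≈ 26.472)
M*√(s + 1) = -1024*√((22 + 2*√5) + 1) = -1024*√(23 + 2*√5)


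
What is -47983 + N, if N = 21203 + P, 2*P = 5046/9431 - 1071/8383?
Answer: -4234425309863/158120146 ≈ -26780.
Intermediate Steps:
P = 32200017/158120146 (P = (5046/9431 - 1071/8383)/2 = (½)*(32200017/79060073) = 32200017/158120146 ≈ 0.20364)
N = 3352653655655/158120146 (N = 21203 + 32200017/158120146 = 3352653655655/158120146 ≈ 21203.)
-47983 + N = -47983 + 3352653655655/158120146 = -4234425309863/158120146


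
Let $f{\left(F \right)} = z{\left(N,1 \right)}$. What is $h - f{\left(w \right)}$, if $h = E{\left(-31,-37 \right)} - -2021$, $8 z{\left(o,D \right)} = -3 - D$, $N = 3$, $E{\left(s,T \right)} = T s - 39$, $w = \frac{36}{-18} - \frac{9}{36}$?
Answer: $\frac{6259}{2} \approx 3129.5$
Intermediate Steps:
$w = - \frac{9}{4}$ ($w = 36 \left(- \frac{1}{18}\right) - \frac{1}{4} = -2 - \frac{1}{4} = - \frac{9}{4} \approx -2.25$)
$E{\left(s,T \right)} = -39 + T s$
$z{\left(o,D \right)} = - \frac{3}{8} - \frac{D}{8}$ ($z{\left(o,D \right)} = \frac{-3 - D}{8} = - \frac{3}{8} - \frac{D}{8}$)
$h = 3129$ ($h = \left(-39 - -1147\right) - -2021 = \left(-39 + 1147\right) + 2021 = 1108 + 2021 = 3129$)
$f{\left(F \right)} = - \frac{1}{2}$ ($f{\left(F \right)} = - \frac{3}{8} - \frac{1}{8} = - \frac{1}{2}$)
$h - f{\left(w \right)} = 3129 - - \frac{1}{2} = 3129 + \frac{1}{2} = \frac{6259}{2}$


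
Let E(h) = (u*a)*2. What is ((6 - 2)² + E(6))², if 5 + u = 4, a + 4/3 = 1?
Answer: 2500/9 ≈ 277.78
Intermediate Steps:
a = -⅓ (a = -4/3 + 1 = -⅓ ≈ -0.33333)
u = -1 (u = -5 + 4 = -1)
E(h) = ⅔ (E(h) = -1*(-⅓)*2 = (⅓)*2 = ⅔)
((6 - 2)² + E(6))² = ((6 - 2)² + ⅔)² = (4² + ⅔)² = (16 + ⅔)² = (50/3)² = 2500/9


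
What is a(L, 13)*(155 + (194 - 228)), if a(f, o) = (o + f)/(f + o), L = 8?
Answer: 121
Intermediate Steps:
a(f, o) = 1 (a(f, o) = (f + o)/(f + o) = 1)
a(L, 13)*(155 + (194 - 228)) = 1*(155 + (194 - 228)) = 1*(155 - 34) = 1*121 = 121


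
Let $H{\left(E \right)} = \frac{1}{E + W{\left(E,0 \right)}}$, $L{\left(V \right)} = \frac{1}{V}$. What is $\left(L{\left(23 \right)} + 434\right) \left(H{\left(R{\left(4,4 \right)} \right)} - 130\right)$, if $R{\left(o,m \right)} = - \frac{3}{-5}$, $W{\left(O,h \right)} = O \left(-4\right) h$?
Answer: $- \frac{3843455}{69} \approx -55702.0$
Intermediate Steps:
$W{\left(O,h \right)} = - 4 O h$
$R{\left(o,m \right)} = \frac{3}{5}$ ($R{\left(o,m \right)} = \left(-3\right) \left(- \frac{1}{5}\right) = \frac{3}{5}$)
$H{\left(E \right)} = \frac{1}{E}$ ($H{\left(E \right)} = \frac{1}{E - 4 E 0} = \frac{1}{E + 0} = \frac{1}{E}$)
$\left(L{\left(23 \right)} + 434\right) \left(H{\left(R{\left(4,4 \right)} \right)} - 130\right) = \left(\frac{1}{23} + 434\right) \left(\frac{1}{\frac{3}{5}} - 130\right) = \left(\frac{1}{23} + 434\right) \left(\frac{5}{3} - 130\right) = \frac{9983}{23} \left(- \frac{385}{3}\right) = - \frac{3843455}{69}$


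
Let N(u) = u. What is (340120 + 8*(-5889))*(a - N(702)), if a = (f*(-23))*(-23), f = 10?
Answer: 1344320704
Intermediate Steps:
a = 5290 (a = (10*(-23))*(-23) = -230*(-23) = 5290)
(340120 + 8*(-5889))*(a - N(702)) = (340120 + 8*(-5889))*(5290 - 1*702) = (340120 - 47112)*(5290 - 702) = 293008*4588 = 1344320704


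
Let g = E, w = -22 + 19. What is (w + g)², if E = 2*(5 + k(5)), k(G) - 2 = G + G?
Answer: 961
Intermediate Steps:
k(G) = 2 + 2*G (k(G) = 2 + (G + G) = 2 + 2*G)
E = 34 (E = 2*(5 + (2 + 2*5)) = 2*(5 + (2 + 10)) = 2*(5 + 12) = 2*17 = 34)
w = -3
g = 34
(w + g)² = (-3 + 34)² = 31² = 961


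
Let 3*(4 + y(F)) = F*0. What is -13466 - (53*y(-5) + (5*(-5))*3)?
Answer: -13179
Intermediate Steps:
y(F) = -4 (y(F) = -4 + (F*0)/3 = -4 + (1/3)*0 = -4 + 0 = -4)
-13466 - (53*y(-5) + (5*(-5))*3) = -13466 - (53*(-4) + (5*(-5))*3) = -13466 - (-212 - 25*3) = -13466 - (-212 - 75) = -13466 - 1*(-287) = -13466 + 287 = -13179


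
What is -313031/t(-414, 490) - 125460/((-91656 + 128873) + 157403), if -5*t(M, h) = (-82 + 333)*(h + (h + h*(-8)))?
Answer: -3971924185/1436178828 ≈ -2.7656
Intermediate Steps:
t(M, h) = 1506*h/5 (t(M, h) = -(-82 + 333)*(h + (h + h*(-8)))/5 = -251*(h + (h - 8*h))/5 = -251*(h - 7*h)/5 = -251*(-6*h)/5 = -(-1506)*h/5 = 1506*h/5)
-313031/t(-414, 490) - 125460/((-91656 + 128873) + 157403) = -313031/((1506/5)*490) - 125460/((-91656 + 128873) + 157403) = -313031/147588 - 125460/(37217 + 157403) = -313031*1/147588 - 125460/194620 = -313031/147588 - 125460*1/194620 = -313031/147588 - 6273/9731 = -3971924185/1436178828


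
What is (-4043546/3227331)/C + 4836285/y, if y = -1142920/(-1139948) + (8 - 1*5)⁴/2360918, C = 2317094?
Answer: 935904753137966696041200666763/194028452461571244066843 ≈ 4.8235e+6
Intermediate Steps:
y = 674608184087/672830938066 (y = -1142920*(-1/1139948) + (8 - 5)⁴*(1/2360918) = 285730/284987 + 3⁴*(1/2360918) = 285730/284987 + 81*(1/2360918) = 285730/284987 + 81/2360918 = 674608184087/672830938066 ≈ 1.0026)
(-4043546/3227331)/C + 4836285/y = -4043546/3227331/2317094 + 4836285/(674608184087/672830938066) = -4043546*1/3227331*(1/2317094) + 4836285*(672830938066/674608184087) = -4043546/3227331*1/2317094 + 3254002173304524810/674608184087 = -155521/287616511389 + 3254002173304524810/674608184087 = 935904753137966696041200666763/194028452461571244066843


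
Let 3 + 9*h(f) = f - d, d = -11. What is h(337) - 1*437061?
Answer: -1311068/3 ≈ -4.3702e+5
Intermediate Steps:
h(f) = 8/9 + f/9 (h(f) = -⅓ + (f - 1*(-11))/9 = -⅓ + (f + 11)/9 = -⅓ + (11 + f)/9 = -⅓ + (11/9 + f/9) = 8/9 + f/9)
h(337) - 1*437061 = (8/9 + (⅑)*337) - 1*437061 = (8/9 + 337/9) - 437061 = 115/3 - 437061 = -1311068/3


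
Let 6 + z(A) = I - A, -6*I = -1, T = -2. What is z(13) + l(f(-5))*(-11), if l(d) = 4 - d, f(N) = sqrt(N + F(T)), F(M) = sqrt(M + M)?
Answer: -377/6 + 11*sqrt(-5 + 2*I) ≈ -58.006 + 25.066*I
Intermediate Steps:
I = 1/6 (I = -1/6*(-1) = 1/6 ≈ 0.16667)
F(M) = sqrt(2)*sqrt(M) (F(M) = sqrt(2*M) = sqrt(2)*sqrt(M))
f(N) = sqrt(N + 2*I) (f(N) = sqrt(N + sqrt(2)*sqrt(-2)) = sqrt(N + sqrt(2)*(I*sqrt(2))) = sqrt(N + 2*I))
z(A) = -35/6 - A (z(A) = -6 + (1/6 - A) = -35/6 - A)
z(13) + l(f(-5))*(-11) = (-35/6 - 1*13) + (4 - sqrt(-5 + 2*I))*(-11) = (-35/6 - 13) + (-44 + 11*sqrt(-5 + 2*I)) = -113/6 + (-44 + 11*sqrt(-5 + 2*I)) = -377/6 + 11*sqrt(-5 + 2*I)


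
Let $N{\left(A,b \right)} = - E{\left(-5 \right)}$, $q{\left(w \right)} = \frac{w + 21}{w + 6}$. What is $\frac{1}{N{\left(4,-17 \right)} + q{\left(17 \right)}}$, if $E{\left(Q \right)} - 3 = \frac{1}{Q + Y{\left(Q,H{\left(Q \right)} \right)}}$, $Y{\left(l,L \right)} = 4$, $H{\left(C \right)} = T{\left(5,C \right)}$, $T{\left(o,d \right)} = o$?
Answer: $- \frac{23}{8} \approx -2.875$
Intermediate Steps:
$H{\left(C \right)} = 5$
$E{\left(Q \right)} = 3 + \frac{1}{4 + Q}$ ($E{\left(Q \right)} = 3 + \frac{1}{Q + 4} = 3 + \frac{1}{4 + Q}$)
$q{\left(w \right)} = \frac{21 + w}{6 + w}$
$N{\left(A,b \right)} = -2$ ($N{\left(A,b \right)} = - \frac{13 + 3 \left(-5\right)}{4 - 5} = - \frac{13 - 15}{-1} = - \left(-1\right) \left(-2\right) = \left(-1\right) 2 = -2$)
$\frac{1}{N{\left(4,-17 \right)} + q{\left(17 \right)}} = \frac{1}{-2 + \frac{21 + 17}{6 + 17}} = \frac{1}{-2 + \frac{1}{23} \cdot 38} = \frac{1}{-2 + \frac{38}{23}} = \frac{1}{- \frac{8}{23}} = - \frac{23}{8}$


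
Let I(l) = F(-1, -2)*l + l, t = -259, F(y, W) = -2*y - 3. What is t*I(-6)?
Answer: 0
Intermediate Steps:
F(y, W) = -3 - 2*y
I(l) = 0 (I(l) = (-3 - 2*(-1))*l + l = (-3 + 2)*l + l = -l + l = 0)
t*I(-6) = -259*0 = 0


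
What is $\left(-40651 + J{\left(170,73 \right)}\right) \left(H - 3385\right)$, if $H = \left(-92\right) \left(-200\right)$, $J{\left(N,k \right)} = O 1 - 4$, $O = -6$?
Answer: $-610524915$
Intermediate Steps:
$J{\left(N,k \right)} = -10$ ($J{\left(N,k \right)} = \left(-6\right) 1 - 4 = -6 - 4 = -10$)
$H = 18400$
$\left(-40651 + J{\left(170,73 \right)}\right) \left(H - 3385\right) = \left(-40651 - 10\right) \left(18400 - 3385\right) = \left(-40661\right) 15015 = -610524915$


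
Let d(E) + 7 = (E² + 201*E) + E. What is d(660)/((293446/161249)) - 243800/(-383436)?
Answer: 8793801641906183/28129440114 ≈ 3.1262e+5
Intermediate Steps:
d(E) = -7 + E² + 202*E (d(E) = -7 + ((E² + 201*E) + E) = -7 + (E² + 202*E) = -7 + E² + 202*E)
d(660)/((293446/161249)) - 243800/(-383436) = (-7 + 660² + 202*660)/((293446/161249)) - 243800/(-383436) = (-7 + 435600 + 133320)/((293446*(1/161249))) - 243800*(-1/383436) = 568913/(293446/161249) + 60950/95859 = 568913*(161249/293446) + 60950/95859 = 91736652337/293446 + 60950/95859 = 8793801641906183/28129440114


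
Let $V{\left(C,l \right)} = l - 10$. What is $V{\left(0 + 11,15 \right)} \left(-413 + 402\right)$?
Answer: $-55$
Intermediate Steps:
$V{\left(C,l \right)} = -10 + l$
$V{\left(0 + 11,15 \right)} \left(-413 + 402\right) = \left(-10 + 15\right) \left(-413 + 402\right) = 5 \left(-11\right) = -55$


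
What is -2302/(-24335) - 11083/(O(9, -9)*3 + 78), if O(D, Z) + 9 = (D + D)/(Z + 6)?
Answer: -269628839/803055 ≈ -335.75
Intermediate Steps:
O(D, Z) = -9 + 2*D/(6 + Z) (O(D, Z) = -9 + (D + D)/(Z + 6) = -9 + (2*D)/(6 + Z) = -9 + 2*D/(6 + Z))
-2302/(-24335) - 11083/(O(9, -9)*3 + 78) = -2302/(-24335) - 11083/(((-54 - 9*(-9) + 2*9)/(6 - 9))*3 + 78) = -2302*(-1/24335) - 11083/(((-54 + 81 + 18)/(-3))*3 + 78) = 2302/24335 - 11083/(-⅓*45*3 + 78) = 2302/24335 - 11083/(-15*3 + 78) = 2302/24335 - 11083/(-45 + 78) = 2302/24335 - 11083/33 = -269628839/803055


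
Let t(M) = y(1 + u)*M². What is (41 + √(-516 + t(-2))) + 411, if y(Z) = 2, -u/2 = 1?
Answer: 452 + 2*I*√127 ≈ 452.0 + 22.539*I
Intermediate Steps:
u = -2 (u = -2*1 = -2)
t(M) = 2*M²
(41 + √(-516 + t(-2))) + 411 = (41 + √(-516 + 2*(-2)²)) + 411 = (41 + √(-516 + 2*4)) + 411 = (41 + √(-516 + 8)) + 411 = (41 + √(-508)) + 411 = (41 + 2*I*√127) + 411 = 452 + 2*I*√127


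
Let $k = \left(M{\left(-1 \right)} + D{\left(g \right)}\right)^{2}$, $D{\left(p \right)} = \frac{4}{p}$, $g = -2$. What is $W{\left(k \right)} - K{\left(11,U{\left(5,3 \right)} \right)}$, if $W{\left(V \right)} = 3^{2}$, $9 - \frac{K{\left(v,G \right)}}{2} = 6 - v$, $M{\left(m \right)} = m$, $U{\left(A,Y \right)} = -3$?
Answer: $-19$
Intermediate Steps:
$K{\left(v,G \right)} = 6 + 2 v$ ($K{\left(v,G \right)} = 18 - 2 \left(6 - v\right) = 18 + \left(-12 + 2 v\right) = 6 + 2 v$)
$k = 9$ ($k = \left(-1 + \frac{4}{-2}\right)^{2} = \left(-1 + 4 \left(- \frac{1}{2}\right)\right)^{2} = \left(-1 - 2\right)^{2} = \left(-3\right)^{2} = 9$)
$W{\left(V \right)} = 9$
$W{\left(k \right)} - K{\left(11,U{\left(5,3 \right)} \right)} = 9 - \left(6 + 2 \cdot 11\right) = 9 - \left(6 + 22\right) = 9 - 28 = -19$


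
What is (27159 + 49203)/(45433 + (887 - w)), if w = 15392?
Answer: 38181/15464 ≈ 2.4690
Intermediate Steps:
(27159 + 49203)/(45433 + (887 - w)) = (27159 + 49203)/(45433 + (887 - 1*15392)) = 76362/(45433 + (887 - 15392)) = 76362/(45433 - 14505) = 76362/30928 = 76362*(1/30928) = 38181/15464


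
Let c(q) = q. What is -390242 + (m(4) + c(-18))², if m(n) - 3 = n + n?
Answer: -390193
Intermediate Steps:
m(n) = 3 + 2*n (m(n) = 3 + (n + n) = 3 + 2*n)
-390242 + (m(4) + c(-18))² = -390242 + ((3 + 2*4) - 18)² = -390242 + ((3 + 8) - 18)² = -390242 + (11 - 18)² = -390242 + (-7)² = -390242 + 49 = -390193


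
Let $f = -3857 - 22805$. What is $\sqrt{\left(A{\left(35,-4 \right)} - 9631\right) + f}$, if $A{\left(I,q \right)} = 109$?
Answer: $2 i \sqrt{9046} \approx 190.22 i$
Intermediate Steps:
$f = -26662$ ($f = -3857 - 22805 = -26662$)
$\sqrt{\left(A{\left(35,-4 \right)} - 9631\right) + f} = \sqrt{\left(109 - 9631\right) - 26662} = \sqrt{-9522 - 26662} = \sqrt{-36184} = 2 i \sqrt{9046}$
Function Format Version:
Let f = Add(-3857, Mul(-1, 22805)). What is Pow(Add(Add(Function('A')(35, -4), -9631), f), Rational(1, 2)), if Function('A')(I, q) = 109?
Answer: Mul(2, I, Pow(9046, Rational(1, 2))) ≈ Mul(190.22, I)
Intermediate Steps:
f = -26662 (f = Add(-3857, -22805) = -26662)
Pow(Add(Add(Function('A')(35, -4), -9631), f), Rational(1, 2)) = Pow(Add(Add(109, -9631), -26662), Rational(1, 2)) = Pow(Add(-9522, -26662), Rational(1, 2)) = Pow(-36184, Rational(1, 2)) = Mul(2, I, Pow(9046, Rational(1, 2)))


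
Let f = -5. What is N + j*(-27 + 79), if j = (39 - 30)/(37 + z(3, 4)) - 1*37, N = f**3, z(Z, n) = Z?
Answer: -20373/10 ≈ -2037.3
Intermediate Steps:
N = -125 (N = (-5)**3 = -125)
j = -1471/40 (j = (39 - 30)/(37 + 3) - 1*37 = 9/40 - 37 = -1471/40 ≈ -36.775)
N + j*(-27 + 79) = -125 - 1471*(-27 + 79)/40 = -125 - 1471/40*52 = -125 - 19123/10 = -20373/10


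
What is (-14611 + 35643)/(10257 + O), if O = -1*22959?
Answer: -10516/6351 ≈ -1.6558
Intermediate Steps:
O = -22959
(-14611 + 35643)/(10257 + O) = (-14611 + 35643)/(10257 - 22959) = 21032/(-12702) = 21032*(-1/12702) = -10516/6351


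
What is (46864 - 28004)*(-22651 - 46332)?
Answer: -1301019380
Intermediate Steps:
(46864 - 28004)*(-22651 - 46332) = 18860*(-68983) = -1301019380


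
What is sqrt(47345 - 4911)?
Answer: 7*sqrt(866) ≈ 206.00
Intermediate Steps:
sqrt(47345 - 4911) = sqrt(42434) = 7*sqrt(866)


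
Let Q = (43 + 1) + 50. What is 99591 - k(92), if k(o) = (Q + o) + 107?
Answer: 99298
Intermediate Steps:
Q = 94 (Q = 44 + 50 = 94)
k(o) = 201 + o (k(o) = (94 + o) + 107 = 201 + o)
99591 - k(92) = 99591 - (201 + 92) = 99591 - 1*293 = 99591 - 293 = 99298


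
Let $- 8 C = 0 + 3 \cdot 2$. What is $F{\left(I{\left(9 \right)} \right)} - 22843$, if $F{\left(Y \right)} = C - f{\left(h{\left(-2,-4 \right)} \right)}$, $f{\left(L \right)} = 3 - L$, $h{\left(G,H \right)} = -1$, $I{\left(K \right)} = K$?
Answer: $- \frac{91391}{4} \approx -22848.0$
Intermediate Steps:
$C = - \frac{3}{4}$ ($C = - \frac{0 + 3 \cdot 2}{8} = - \frac{0 + 6}{8} = \left(- \frac{1}{8}\right) 6 = - \frac{3}{4} \approx -0.75$)
$F{\left(Y \right)} = - \frac{19}{4}$ ($F{\left(Y \right)} = - \frac{3}{4} - \left(3 - -1\right) = - \frac{3}{4} - \left(3 + 1\right) = - \frac{3}{4} - 4 = - \frac{19}{4}$)
$F{\left(I{\left(9 \right)} \right)} - 22843 = - \frac{19}{4} - 22843 = - \frac{91391}{4}$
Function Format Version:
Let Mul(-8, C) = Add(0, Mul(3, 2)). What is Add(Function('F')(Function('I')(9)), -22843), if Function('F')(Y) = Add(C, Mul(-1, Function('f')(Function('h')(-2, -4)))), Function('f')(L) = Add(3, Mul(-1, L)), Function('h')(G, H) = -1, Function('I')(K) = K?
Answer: Rational(-91391, 4) ≈ -22848.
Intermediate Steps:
C = Rational(-3, 4) (C = Mul(Rational(-1, 8), Add(0, Mul(3, 2))) = Mul(Rational(-1, 8), Add(0, 6)) = Mul(Rational(-1, 8), 6) = Rational(-3, 4) ≈ -0.75000)
Function('F')(Y) = Rational(-19, 4) (Function('F')(Y) = Add(Rational(-3, 4), Mul(-1, Add(3, Mul(-1, -1)))) = Add(Rational(-3, 4), Mul(-1, Add(3, 1))) = Add(Rational(-3, 4), Mul(-1, 4)) = Add(Rational(-3, 4), -4) = Rational(-19, 4))
Add(Function('F')(Function('I')(9)), -22843) = Add(Rational(-19, 4), -22843) = Rational(-91391, 4)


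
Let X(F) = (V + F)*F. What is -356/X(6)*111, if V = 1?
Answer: -6586/7 ≈ -940.86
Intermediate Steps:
X(F) = F*(1 + F) (X(F) = (1 + F)*F = F*(1 + F))
-356/X(6)*111 = -356*1/(6*(1 + 6))*111 = -356/(6*7)*111 = -356/42*111 = -356*1/42*111 = -178/21*111 = -6586/7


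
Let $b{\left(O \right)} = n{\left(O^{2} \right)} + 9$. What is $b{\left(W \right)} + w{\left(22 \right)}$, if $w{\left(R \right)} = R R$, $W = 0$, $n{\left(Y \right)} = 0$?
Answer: $493$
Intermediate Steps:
$w{\left(R \right)} = R^{2}$
$b{\left(O \right)} = 9$ ($b{\left(O \right)} = 0 + 9 = 9$)
$b{\left(W \right)} + w{\left(22 \right)} = 9 + 22^{2} = 9 + 484 = 493$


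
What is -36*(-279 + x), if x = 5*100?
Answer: -7956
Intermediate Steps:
x = 500
-36*(-279 + x) = -36*(-279 + 500) = -36*221 = -7956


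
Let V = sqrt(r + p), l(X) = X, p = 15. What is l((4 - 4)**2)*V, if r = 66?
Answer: 0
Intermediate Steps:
V = 9 (V = sqrt(66 + 15) = sqrt(81) = 9)
l((4 - 4)**2)*V = (4 - 4)**2*9 = 0**2*9 = 0*9 = 0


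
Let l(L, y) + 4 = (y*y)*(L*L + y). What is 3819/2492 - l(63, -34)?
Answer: -11335745333/2492 ≈ -4.5489e+6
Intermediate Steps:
l(L, y) = -4 + y**2*(y + L**2) (l(L, y) = -4 + (y*y)*(L*L + y) = -4 + y**2*(L**2 + y) = -4 + y**2*(y + L**2))
3819/2492 - l(63, -34) = 3819/2492 - (-4 + (-34)**3 + 63**2*(-34)**2) = 3819*(1/2492) - (-4 - 39304 + 3969*1156) = 3819/2492 - (-4 - 39304 + 4588164) = 3819/2492 - 1*4548856 = 3819/2492 - 4548856 = -11335745333/2492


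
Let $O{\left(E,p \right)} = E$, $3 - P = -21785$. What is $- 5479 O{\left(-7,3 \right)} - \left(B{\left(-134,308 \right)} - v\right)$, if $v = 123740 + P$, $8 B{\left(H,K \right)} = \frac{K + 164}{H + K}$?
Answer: $\frac{31995235}{174} \approx 1.8388 \cdot 10^{5}$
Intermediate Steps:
$P = 21788$ ($P = 3 - -21785 = 3 + 21785 = 21788$)
$B{\left(H,K \right)} = \frac{164 + K}{8 \left(H + K\right)}$ ($B{\left(H,K \right)} = \frac{\left(K + 164\right) \frac{1}{H + K}}{8} = \frac{\left(164 + K\right) \frac{1}{H + K}}{8} = \frac{\frac{1}{H + K} \left(164 + K\right)}{8} = \frac{164 + K}{8 \left(H + K\right)}$)
$v = 145528$ ($v = 123740 + 21788 = 145528$)
$- 5479 O{\left(-7,3 \right)} - \left(B{\left(-134,308 \right)} - v\right) = \left(-5479\right) \left(-7\right) - \left(\frac{164 + 308}{8 \left(-134 + 308\right)} - 145528\right) = 38353 - \left(\frac{1}{8} \cdot \frac{1}{174} \cdot 472 - 145528\right) = 38353 - \left(\frac{59}{174} - 145528\right) = 38353 - - \frac{25321813}{174} = 38353 + \frac{25321813}{174} = \frac{31995235}{174}$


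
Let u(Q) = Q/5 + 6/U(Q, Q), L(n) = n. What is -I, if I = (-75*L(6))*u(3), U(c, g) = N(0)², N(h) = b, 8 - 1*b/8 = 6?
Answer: 17955/64 ≈ 280.55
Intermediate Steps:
b = 16 (b = 64 - 8*6 = 64 - 48 = 16)
N(h) = 16
U(c, g) = 256 (U(c, g) = 16² = 256)
u(Q) = 3/128 + Q/5 (u(Q) = Q/5 + 6/256 = Q*(⅕) + 6*(1/256) = Q/5 + 3/128 = 3/128 + Q/5)
I = -17955/64 (I = (-75*6)*(3/128 + (⅕)*3) = -450*(3/128 + ⅗) = -450*399/640 = -17955/64 ≈ -280.55)
-I = -1*(-17955/64) = 17955/64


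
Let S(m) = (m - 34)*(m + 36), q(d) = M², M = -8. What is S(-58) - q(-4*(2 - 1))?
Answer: 1960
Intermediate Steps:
q(d) = 64 (q(d) = (-8)² = 64)
S(m) = (-34 + m)*(36 + m)
S(-58) - q(-4*(2 - 1)) = (-1224 + (-58)² + 2*(-58)) - 1*64 = (-1224 + 3364 - 116) - 64 = 2024 - 64 = 1960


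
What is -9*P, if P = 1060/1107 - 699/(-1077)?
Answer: -638471/44157 ≈ -14.459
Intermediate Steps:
P = 638471/397413 (P = 1060*(1/1107) - 699*(-1/1077) = 1060/1107 + 233/359 = 638471/397413 ≈ 1.6066)
-9*P = -9*638471/397413 = -638471/44157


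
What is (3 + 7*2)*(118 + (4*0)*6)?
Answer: 2006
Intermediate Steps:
(3 + 7*2)*(118 + (4*0)*6) = (3 + 14)*(118 + 0*6) = 17*(118 + 0) = 17*118 = 2006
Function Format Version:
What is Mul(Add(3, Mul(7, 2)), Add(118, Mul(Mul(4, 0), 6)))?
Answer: 2006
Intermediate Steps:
Mul(Add(3, Mul(7, 2)), Add(118, Mul(Mul(4, 0), 6))) = Mul(Add(3, 14), Add(118, Mul(0, 6))) = Mul(17, Add(118, 0)) = Mul(17, 118) = 2006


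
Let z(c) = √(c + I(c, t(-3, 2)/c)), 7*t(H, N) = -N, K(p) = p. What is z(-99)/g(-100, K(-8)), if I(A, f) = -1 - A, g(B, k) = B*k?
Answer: I/800 ≈ 0.00125*I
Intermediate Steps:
t(H, N) = -N/7 (t(H, N) = (-N)/7 = -N/7)
z(c) = I (z(c) = √(c + (-1 - c)) = √(-1) = I)
z(-99)/g(-100, K(-8)) = I/((-100*(-8))) = I/800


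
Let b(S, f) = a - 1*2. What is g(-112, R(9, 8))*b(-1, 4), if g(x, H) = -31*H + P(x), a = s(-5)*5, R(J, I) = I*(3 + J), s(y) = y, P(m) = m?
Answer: 83376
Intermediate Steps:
a = -25 (a = -5*5 = -25)
b(S, f) = -27 (b(S, f) = -25 - 1*2 = -25 - 2 = -27)
g(x, H) = x - 31*H (g(x, H) = -31*H + x = x - 31*H)
g(-112, R(9, 8))*b(-1, 4) = (-112 - 248*(3 + 9))*(-27) = (-112 - 248*12)*(-27) = (-112 - 31*96)*(-27) = (-112 - 2976)*(-27) = -3088*(-27) = 83376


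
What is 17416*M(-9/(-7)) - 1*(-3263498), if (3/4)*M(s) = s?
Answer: 3293354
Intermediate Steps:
M(s) = 4*s/3
17416*M(-9/(-7)) - 1*(-3263498) = 17416*(4*(-9/(-7))/3) - 1*(-3263498) = 17416*(4*(-9*(-1/7))/3) + 3263498 = 17416*((4/3)*(9/7)) + 3263498 = 17416*(12/7) + 3263498 = 29856 + 3263498 = 3293354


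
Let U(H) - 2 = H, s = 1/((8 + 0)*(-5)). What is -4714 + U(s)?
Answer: -188481/40 ≈ -4712.0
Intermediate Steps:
s = -1/40 (s = 1/(8*(-5)) = 1/(-40) = -1/40 ≈ -0.025000)
U(H) = 2 + H
-4714 + U(s) = -4714 + (2 - 1/40) = -4714 + 79/40 = -188481/40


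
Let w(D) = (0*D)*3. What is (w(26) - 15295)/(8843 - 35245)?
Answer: 15295/26402 ≈ 0.57931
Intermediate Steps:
w(D) = 0 (w(D) = 0*3 = 0)
(w(26) - 15295)/(8843 - 35245) = (0 - 15295)/(8843 - 35245) = -15295/(-26402) = -15295*(-1/26402) = 15295/26402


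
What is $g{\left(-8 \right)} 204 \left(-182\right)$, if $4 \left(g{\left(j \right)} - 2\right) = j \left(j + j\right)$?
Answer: $-1262352$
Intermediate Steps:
$g{\left(j \right)} = 2 + \frac{j^{2}}{2}$ ($g{\left(j \right)} = 2 + \frac{j \left(j + j\right)}{4} = 2 + \frac{j 2 j}{4} = 2 + \frac{2 j^{2}}{4} = 2 + \frac{j^{2}}{2}$)
$g{\left(-8 \right)} 204 \left(-182\right) = \left(2 + \frac{\left(-8\right)^{2}}{2}\right) 204 \left(-182\right) = \left(2 + \frac{1}{2} \cdot 64\right) 204 \left(-182\right) = \left(2 + 32\right) 204 \left(-182\right) = 34 \cdot 204 \left(-182\right) = 6936 \left(-182\right) = -1262352$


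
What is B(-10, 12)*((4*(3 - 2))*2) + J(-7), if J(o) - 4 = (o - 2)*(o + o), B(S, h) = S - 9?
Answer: -22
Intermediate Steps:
B(S, h) = -9 + S
J(o) = 4 + 2*o*(-2 + o) (J(o) = 4 + (o - 2)*(o + o) = 4 + (-2 + o)*(2*o) = 4 + 2*o*(-2 + o))
B(-10, 12)*((4*(3 - 2))*2) + J(-7) = (-9 - 10)*((4*(3 - 2))*2) + (4 - 4*(-7) + 2*(-7)²) = -19*4*1*2 + (4 + 28 + 2*49) = -76*2 + (4 + 28 + 98) = -19*8 + 130 = -152 + 130 = -22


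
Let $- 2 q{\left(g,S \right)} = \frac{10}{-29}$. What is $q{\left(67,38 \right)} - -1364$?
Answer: $\frac{39561}{29} \approx 1364.2$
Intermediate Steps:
$q{\left(g,S \right)} = \frac{5}{29}$ ($q{\left(g,S \right)} = - \frac{10 \frac{1}{-29}}{2} = - \frac{10 \left(- \frac{1}{29}\right)}{2} = \left(- \frac{1}{2}\right) \left(- \frac{10}{29}\right) = \frac{5}{29}$)
$q{\left(67,38 \right)} - -1364 = \frac{5}{29} - -1364 = \frac{5}{29} + 1364 = \frac{39561}{29}$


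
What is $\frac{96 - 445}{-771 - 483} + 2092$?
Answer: $\frac{2623717}{1254} \approx 2092.3$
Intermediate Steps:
$\frac{96 - 445}{-771 - 483} + 2092 = - \frac{349}{-1254} + 2092 = \left(-349\right) \left(- \frac{1}{1254}\right) + 2092 = \frac{349}{1254} + 2092 = \frac{2623717}{1254}$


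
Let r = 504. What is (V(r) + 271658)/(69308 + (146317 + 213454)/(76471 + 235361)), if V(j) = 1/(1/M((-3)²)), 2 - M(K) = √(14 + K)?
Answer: 84712281120/21612812027 - 311832*√23/21612812027 ≈ 3.9195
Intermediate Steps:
M(K) = 2 - √(14 + K)
V(j) = 2 - √23 (V(j) = 1/(1/(2 - √(14 + (-3)²))) = 1/(1/(2 - √(14 + 9))) = 1/(1/(2 - √23)) = 2 - √23)
(V(r) + 271658)/(69308 + (146317 + 213454)/(76471 + 235361)) = ((2 - √23) + 271658)/(69308 + (146317 + 213454)/(76471 + 235361)) = (271660 - √23)/(69308 + 359771/311832) = (271660 - √23)/(21612812027/311832) = (271660 - √23)*(311832/21612812027) = 84712281120/21612812027 - 311832*√23/21612812027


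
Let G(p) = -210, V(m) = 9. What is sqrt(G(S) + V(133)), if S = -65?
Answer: I*sqrt(201) ≈ 14.177*I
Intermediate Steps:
sqrt(G(S) + V(133)) = sqrt(-210 + 9) = sqrt(-201) = I*sqrt(201)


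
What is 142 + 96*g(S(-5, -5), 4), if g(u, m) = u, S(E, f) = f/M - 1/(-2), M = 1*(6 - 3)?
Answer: 30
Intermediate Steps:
M = 3 (M = 1*3 = 3)
S(E, f) = ½ + f/3 (S(E, f) = f/3 - 1/(-2) = f*(⅓) - 1*(-½) = f/3 + ½ = ½ + f/3)
142 + 96*g(S(-5, -5), 4) = 142 + 96*(½ + (⅓)*(-5)) = 142 + 96*(½ - 5/3) = 142 + 96*(-7/6) = 142 - 112 = 30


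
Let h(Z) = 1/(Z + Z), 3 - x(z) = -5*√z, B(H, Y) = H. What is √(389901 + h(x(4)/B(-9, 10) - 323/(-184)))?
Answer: √103411919145/515 ≈ 624.42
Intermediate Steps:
x(z) = 3 + 5*√z (x(z) = 3 - (-5)*√z = 3 + 5*√z)
h(Z) = 1/(2*Z)
√(389901 + h(x(4)/B(-9, 10) - 323/(-184))) = √(389901 + 1/(2*((3 + 5*√4)/(-9) - 323/(-184)))) = √(389901 + 1/(2*((3 + 5*2)*(-⅑) - 323*(-1/184)))) = √(389901 + 1/(2*((3 + 10)*(-⅑) + 323/184))) = √(389901 + 1/(2*(13*(-⅑) + 323/184))) = √(389901 + 1/(2*(-13/9 + 323/184))) = √(389901 + 1/(2*(515/1656))) = √(389901 + (½)*(1656/515)) = √(389901 + 828/515) = √(200799843/515) = √103411919145/515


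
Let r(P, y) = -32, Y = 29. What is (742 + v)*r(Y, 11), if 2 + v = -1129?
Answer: 12448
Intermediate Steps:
v = -1131 (v = -2 - 1129 = -1131)
(742 + v)*r(Y, 11) = (742 - 1131)*(-32) = -389*(-32) = 12448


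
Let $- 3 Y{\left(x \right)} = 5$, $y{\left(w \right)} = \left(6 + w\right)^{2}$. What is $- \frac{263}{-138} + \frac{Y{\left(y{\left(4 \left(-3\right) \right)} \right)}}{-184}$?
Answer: $\frac{1057}{552} \approx 1.9149$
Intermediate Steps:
$Y{\left(x \right)} = - \frac{5}{3}$ ($Y{\left(x \right)} = \left(- \frac{1}{3}\right) 5 = - \frac{5}{3}$)
$- \frac{263}{-138} + \frac{Y{\left(y{\left(4 \left(-3\right) \right)} \right)}}{-184} = - \frac{263}{-138} - \frac{5}{3 \left(-184\right)} = \left(-263\right) \left(- \frac{1}{138}\right) - - \frac{5}{552} = \frac{263}{138} + \frac{5}{552} = \frac{1057}{552}$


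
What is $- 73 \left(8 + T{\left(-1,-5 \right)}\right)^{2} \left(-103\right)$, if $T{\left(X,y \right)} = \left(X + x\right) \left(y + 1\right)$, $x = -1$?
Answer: $1924864$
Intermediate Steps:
$T{\left(X,y \right)} = \left(1 + y\right) \left(-1 + X\right)$ ($T{\left(X,y \right)} = \left(X - 1\right) \left(y + 1\right) = \left(-1 + X\right) \left(1 + y\right) = \left(1 + y\right) \left(-1 + X\right)$)
$- 73 \left(8 + T{\left(-1,-5 \right)}\right)^{2} \left(-103\right) = - 73 \left(8 - -8\right)^{2} \left(-103\right) = - 73 \left(8 + \left(-1 - 1 + 5 + 5\right)\right)^{2} \left(-103\right) = - 73 \left(8 + 8\right)^{2} \left(-103\right) = - 73 \cdot 16^{2} \left(-103\right) = \left(-73\right) 256 \left(-103\right) = \left(-18688\right) \left(-103\right) = 1924864$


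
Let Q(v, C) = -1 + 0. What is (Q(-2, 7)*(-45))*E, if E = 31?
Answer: 1395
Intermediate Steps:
Q(v, C) = -1
(Q(-2, 7)*(-45))*E = -1*(-45)*31 = 45*31 = 1395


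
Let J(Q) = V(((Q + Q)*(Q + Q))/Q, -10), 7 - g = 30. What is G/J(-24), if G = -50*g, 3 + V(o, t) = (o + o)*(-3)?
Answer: 1150/573 ≈ 2.0070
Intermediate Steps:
g = -23 (g = 7 - 1*30 = 7 - 30 = -23)
V(o, t) = -3 - 6*o (V(o, t) = -3 + (o + o)*(-3) = -3 + (2*o)*(-3) = -3 - 6*o)
J(Q) = -3 - 24*Q (J(Q) = -3 - 6*(Q + Q)*(Q + Q)/Q = -3 - 6*(2*Q)*(2*Q)/Q = -3 - 6*4*Q²/Q = -3 - 24*Q)
G = 1150 (G = -50*(-23) = 1150)
G/J(-24) = 1150/(-3 - 24*(-24)) = 1150/(-3 + 576) = 1150/573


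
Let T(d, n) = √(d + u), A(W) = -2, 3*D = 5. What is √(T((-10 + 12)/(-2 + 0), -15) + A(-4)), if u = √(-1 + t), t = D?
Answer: √(-18 + 3*√3*√(-3 + √6))/3 ≈ 0.1506 + 1.4222*I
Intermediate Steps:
D = 5/3 (D = (⅓)*5 = 5/3 ≈ 1.6667)
t = 5/3 ≈ 1.6667
u = √6/3 (u = √(-1 + 5/3) = √(⅔) = √6/3 ≈ 0.81650)
T(d, n) = √(d + √6/3)
√(T((-10 + 12)/(-2 + 0), -15) + A(-4)) = √(√(3*√6 + 9*((-10 + 12)/(-2 + 0)))/3 - 2) = √(√(3*√6 + 9*(2/(-2)))/3 - 2) = √(√(3*√6 + 9*(2*(-½)))/3 - 2) = √(√(3*√6 + 9*(-1))/3 - 2) = √(√(3*√6 - 9)/3 - 2) = √(√(-9 + 3*√6)/3 - 2) = √(-2 + √(-9 + 3*√6)/3)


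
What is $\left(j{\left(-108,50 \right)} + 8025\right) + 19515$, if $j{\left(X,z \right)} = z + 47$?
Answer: $27637$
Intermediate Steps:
$j{\left(X,z \right)} = 47 + z$
$\left(j{\left(-108,50 \right)} + 8025\right) + 19515 = \left(\left(47 + 50\right) + 8025\right) + 19515 = \left(97 + 8025\right) + 19515 = 8122 + 19515 = 27637$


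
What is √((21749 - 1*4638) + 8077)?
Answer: 2*√6297 ≈ 158.71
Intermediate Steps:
√((21749 - 1*4638) + 8077) = √((21749 - 4638) + 8077) = √(17111 + 8077) = √25188 = 2*√6297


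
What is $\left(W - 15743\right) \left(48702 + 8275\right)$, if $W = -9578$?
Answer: $-1442714617$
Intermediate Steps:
$\left(W - 15743\right) \left(48702 + 8275\right) = \left(-9578 - 15743\right) \left(48702 + 8275\right) = \left(-25321\right) 56977 = -1442714617$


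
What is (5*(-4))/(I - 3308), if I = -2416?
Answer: 5/1431 ≈ 0.0034941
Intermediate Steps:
(5*(-4))/(I - 3308) = (5*(-4))/(-2416 - 3308) = -20/(-5724) = -1/5724*(-20) = 5/1431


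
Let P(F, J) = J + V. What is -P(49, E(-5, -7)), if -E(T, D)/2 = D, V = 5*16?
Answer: -94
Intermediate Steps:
V = 80
E(T, D) = -2*D
P(F, J) = 80 + J (P(F, J) = J + 80 = 80 + J)
-P(49, E(-5, -7)) = -(80 - 2*(-7)) = -(80 + 14) = -1*94 = -94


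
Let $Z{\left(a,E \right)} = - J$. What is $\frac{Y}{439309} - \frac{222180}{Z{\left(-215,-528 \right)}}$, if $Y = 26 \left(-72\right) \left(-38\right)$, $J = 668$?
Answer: $\frac{1877946009}{5643431} \approx 332.77$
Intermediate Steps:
$Z{\left(a,E \right)} = -668$ ($Z{\left(a,E \right)} = \left(-1\right) 668 = -668$)
$Y = 71136$ ($Y = \left(-1872\right) \left(-38\right) = 71136$)
$\frac{Y}{439309} - \frac{222180}{Z{\left(-215,-528 \right)}} = \frac{71136}{439309} - \frac{222180}{-668} = 71136 \cdot \frac{1}{439309} - - \frac{55545}{167} = \frac{5472}{33793} + \frac{55545}{167} = \frac{1877946009}{5643431}$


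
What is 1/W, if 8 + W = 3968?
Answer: 1/3960 ≈ 0.00025253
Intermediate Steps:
W = 3960 (W = -8 + 3968 = 3960)
1/W = 1/3960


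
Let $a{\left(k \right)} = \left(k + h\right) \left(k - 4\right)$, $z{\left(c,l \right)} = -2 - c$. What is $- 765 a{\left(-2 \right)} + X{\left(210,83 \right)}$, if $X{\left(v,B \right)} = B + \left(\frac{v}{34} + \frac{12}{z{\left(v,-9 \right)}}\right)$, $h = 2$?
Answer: $\frac{80297}{901} \approx 89.12$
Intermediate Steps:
$a{\left(k \right)} = \left(-4 + k\right) \left(2 + k\right)$ ($a{\left(k \right)} = \left(k + 2\right) \left(k - 4\right) = \left(2 + k\right) \left(-4 + k\right) = \left(-4 + k\right) \left(2 + k\right)$)
$X{\left(v,B \right)} = B + \frac{12}{-2 - v} + \frac{v}{34}$ ($X{\left(v,B \right)} = B + \left(\frac{v}{34} + \frac{12}{-2 - v}\right) = B + \left(\frac{12}{-2 - v} + \frac{v}{34}\right) = B + \frac{12}{-2 - v} + \frac{v}{34}$)
$- 765 a{\left(-2 \right)} + X{\left(210,83 \right)} = - 765 \left(-8 + \left(-2\right)^{2} - -4\right) + \frac{-408 + \left(2 + 210\right) \left(210 + 34 \cdot 83\right)}{34 \left(2 + 210\right)} = - 765 \left(-8 + 4 + 4\right) + \frac{-408 + 212 \left(210 + 2822\right)}{34 \cdot 212} = \left(-765\right) 0 + \frac{1}{34} \cdot \frac{1}{212} \left(-408 + 212 \cdot 3032\right) = 0 + \frac{1}{34} \cdot \frac{1}{212} \left(-408 + 642784\right) = 0 + \frac{1}{34} \cdot \frac{1}{212} \cdot 642376 = 0 + \frac{80297}{901} = \frac{80297}{901}$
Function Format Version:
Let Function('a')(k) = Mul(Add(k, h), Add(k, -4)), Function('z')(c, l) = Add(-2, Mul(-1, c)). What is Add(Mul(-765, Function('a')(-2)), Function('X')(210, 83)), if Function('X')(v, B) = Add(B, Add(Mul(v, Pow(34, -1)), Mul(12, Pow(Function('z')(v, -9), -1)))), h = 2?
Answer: Rational(80297, 901) ≈ 89.120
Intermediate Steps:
Function('a')(k) = Mul(Add(-4, k), Add(2, k)) (Function('a')(k) = Mul(Add(k, 2), Add(k, -4)) = Mul(Add(2, k), Add(-4, k)) = Mul(Add(-4, k), Add(2, k)))
Function('X')(v, B) = Add(B, Mul(12, Pow(Add(-2, Mul(-1, v)), -1)), Mul(Rational(1, 34), v)) (Function('X')(v, B) = Add(B, Add(Mul(v, Pow(34, -1)), Mul(12, Pow(Add(-2, Mul(-1, v)), -1)))) = Add(B, Add(Mul(v, Rational(1, 34)), Mul(12, Pow(Add(-2, Mul(-1, v)), -1)))) = Add(B, Add(Mul(Rational(1, 34), v), Mul(12, Pow(Add(-2, Mul(-1, v)), -1)))) = Add(B, Add(Mul(12, Pow(Add(-2, Mul(-1, v)), -1)), Mul(Rational(1, 34), v))) = Add(B, Mul(12, Pow(Add(-2, Mul(-1, v)), -1)), Mul(Rational(1, 34), v)))
Add(Mul(-765, Function('a')(-2)), Function('X')(210, 83)) = Add(Mul(-765, Add(-8, Pow(-2, 2), Mul(-2, -2))), Mul(Rational(1, 34), Pow(Add(2, 210), -1), Add(-408, Mul(Add(2, 210), Add(210, Mul(34, 83)))))) = Add(Mul(-765, Add(-8, 4, 4)), Mul(Rational(1, 34), Pow(212, -1), Add(-408, Mul(212, Add(210, 2822))))) = Add(Mul(-765, 0), Mul(Rational(1, 34), Rational(1, 212), Add(-408, Mul(212, 3032)))) = Add(0, Mul(Rational(1, 34), Rational(1, 212), Add(-408, 642784))) = Add(0, Mul(Rational(1, 34), Rational(1, 212), 642376)) = Add(0, Rational(80297, 901)) = Rational(80297, 901)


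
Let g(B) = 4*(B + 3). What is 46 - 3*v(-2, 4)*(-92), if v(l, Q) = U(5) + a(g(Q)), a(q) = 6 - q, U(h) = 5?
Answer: -4646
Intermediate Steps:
g(B) = 12 + 4*B (g(B) = 4*(3 + B) = 12 + 4*B)
v(l, Q) = -1 - 4*Q (v(l, Q) = 5 + (6 - (12 + 4*Q)) = 5 + (6 + (-12 - 4*Q)) = 5 + (-6 - 4*Q) = -1 - 4*Q)
46 - 3*v(-2, 4)*(-92) = 46 - 3*(-1 - 4*4)*(-92) = 46 - 3*(-1 - 16)*(-92) = 46 - 3*(-17)*(-92) = 46 + 51*(-92) = 46 - 4692 = -4646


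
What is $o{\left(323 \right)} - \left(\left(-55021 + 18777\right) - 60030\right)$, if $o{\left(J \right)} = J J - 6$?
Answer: $200597$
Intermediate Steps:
$o{\left(J \right)} = -6 + J^{2}$ ($o{\left(J \right)} = J^{2} - 6 = -6 + J^{2}$)
$o{\left(323 \right)} - \left(\left(-55021 + 18777\right) - 60030\right) = \left(-6 + 323^{2}\right) - \left(\left(-55021 + 18777\right) - 60030\right) = \left(-6 + 104329\right) - \left(-36244 - 60030\right) = 104323 - -96274 = 104323 + 96274 = 200597$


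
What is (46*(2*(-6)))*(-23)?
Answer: 12696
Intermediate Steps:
(46*(2*(-6)))*(-23) = (46*(-12))*(-23) = -552*(-23) = 12696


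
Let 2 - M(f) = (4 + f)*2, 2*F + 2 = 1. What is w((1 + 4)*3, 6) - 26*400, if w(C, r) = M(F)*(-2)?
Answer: -10390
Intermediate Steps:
F = -½ (F = -1 + (½)*1 = -1 + ½ = -½ ≈ -0.50000)
M(f) = -6 - 2*f (M(f) = 2 - (4 + f)*2 = 2 - (8 + 2*f) = 2 + (-8 - 2*f) = -6 - 2*f)
w(C, r) = 10 (w(C, r) = (-6 - 2*(-½))*(-2) = (-6 + 1)*(-2) = -5*(-2) = 10)
w((1 + 4)*3, 6) - 26*400 = 10 - 26*400 = 10 - 10400 = -10390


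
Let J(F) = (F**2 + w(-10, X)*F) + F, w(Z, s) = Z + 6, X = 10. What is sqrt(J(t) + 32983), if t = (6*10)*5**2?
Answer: sqrt(2278483) ≈ 1509.5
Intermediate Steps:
w(Z, s) = 6 + Z
t = 1500 (t = 60*25 = 1500)
J(F) = F**2 - 3*F (J(F) = (F**2 + (6 - 10)*F) + F = (F**2 - 4*F) + F = F**2 - 3*F)
sqrt(J(t) + 32983) = sqrt(1500*(-3 + 1500) + 32983) = sqrt(1500*1497 + 32983) = sqrt(2245500 + 32983) = sqrt(2278483)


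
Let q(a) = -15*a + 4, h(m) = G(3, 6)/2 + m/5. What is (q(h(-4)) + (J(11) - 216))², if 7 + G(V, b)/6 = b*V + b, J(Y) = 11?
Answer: 910116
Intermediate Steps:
G(V, b) = -42 + 6*b + 6*V*b (G(V, b) = -42 + 6*(b*V + b) = -42 + 6*(V*b + b) = -42 + 6*(b + V*b) = -42 + (6*b + 6*V*b) = -42 + 6*b + 6*V*b)
h(m) = 51 + m/5 (h(m) = (-42 + 6*6 + 6*3*6)/2 + m/5 = (-42 + 36 + 108)*(½) + m*(⅕) = 102*(½) + m/5 = 51 + m/5)
q(a) = 4 - 15*a
(q(h(-4)) + (J(11) - 216))² = ((4 - 15*(51 + (⅕)*(-4))) + (11 - 216))² = ((4 - 15*(51 - ⅘)) - 205)² = ((4 - 15*251/5) - 205)² = ((4 - 753) - 205)² = (-749 - 205)² = (-954)² = 910116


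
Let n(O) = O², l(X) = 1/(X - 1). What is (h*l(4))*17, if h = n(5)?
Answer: 425/3 ≈ 141.67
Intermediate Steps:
l(X) = 1/(-1 + X)
h = 25 (h = 5² = 25)
(h*l(4))*17 = (25/(-1 + 4))*17 = (25/3)*17 = 425/3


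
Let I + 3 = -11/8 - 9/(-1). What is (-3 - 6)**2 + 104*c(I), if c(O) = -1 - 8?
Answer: -855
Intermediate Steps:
I = 37/8 (I = -3 + (-11/8 - 9/(-1)) = -3 + (-11*1/8 - 9*(-1)) = -3 + (-11/8 + 9) = -3 + 61/8 = 37/8 ≈ 4.6250)
c(O) = -9
(-3 - 6)**2 + 104*c(I) = (-3 - 6)**2 + 104*(-9) = (-9)**2 - 936 = 81 - 936 = -855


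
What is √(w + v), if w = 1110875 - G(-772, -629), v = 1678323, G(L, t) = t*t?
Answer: √2393557 ≈ 1547.1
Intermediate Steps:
G(L, t) = t²
w = 715234 (w = 1110875 - 1*(-629)² = 1110875 - 1*395641 = 1110875 - 395641 = 715234)
√(w + v) = √(715234 + 1678323) = √2393557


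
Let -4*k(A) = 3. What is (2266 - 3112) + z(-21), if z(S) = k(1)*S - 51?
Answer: -3525/4 ≈ -881.25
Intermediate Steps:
k(A) = -¾ (k(A) = -¼*3 = -¾)
z(S) = -51 - 3*S/4 (z(S) = -3*S/4 - 51 = -51 - 3*S/4)
(2266 - 3112) + z(-21) = (2266 - 3112) + (-51 - ¾*(-21)) = -846 + (-51 + 63/4) = -846 - 141/4 = -3525/4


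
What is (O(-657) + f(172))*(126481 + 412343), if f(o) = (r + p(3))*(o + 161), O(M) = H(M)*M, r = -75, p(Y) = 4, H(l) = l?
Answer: 219843424944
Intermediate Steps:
O(M) = M² (O(M) = M*M = M²)
f(o) = -11431 - 71*o (f(o) = (-75 + 4)*(o + 161) = -71*(161 + o) = -11431 - 71*o)
(O(-657) + f(172))*(126481 + 412343) = ((-657)² + (-11431 - 71*172))*(126481 + 412343) = (431649 + (-11431 - 12212))*538824 = (431649 - 23643)*538824 = 408006*538824 = 219843424944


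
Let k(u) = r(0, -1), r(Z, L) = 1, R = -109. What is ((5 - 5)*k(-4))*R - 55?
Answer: -55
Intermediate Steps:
k(u) = 1
((5 - 5)*k(-4))*R - 55 = ((5 - 5)*1)*(-109) - 55 = (0*1)*(-109) - 55 = 0*(-109) - 55 = 0 - 55 = -55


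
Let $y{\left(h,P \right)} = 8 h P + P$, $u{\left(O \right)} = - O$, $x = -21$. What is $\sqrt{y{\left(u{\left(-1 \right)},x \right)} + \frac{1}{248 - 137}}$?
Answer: $\frac{i \sqrt{2328558}}{111} \approx 13.747 i$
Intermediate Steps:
$y{\left(h,P \right)} = P + 8 P h$ ($y{\left(h,P \right)} = 8 P h + P = P + 8 P h$)
$\sqrt{y{\left(u{\left(-1 \right)},x \right)} + \frac{1}{248 - 137}} = \sqrt{- 21 \left(1 + 8 \left(\left(-1\right) \left(-1\right)\right)\right) + \frac{1}{248 - 137}} = \sqrt{- 21 \left(1 + 8 \cdot 1\right) + \frac{1}{111}} = \sqrt{- 21 \left(1 + 8\right) + \frac{1}{111}} = \sqrt{\left(-21\right) 9 + \frac{1}{111}} = \sqrt{-189 + \frac{1}{111}} = \sqrt{- \frac{20978}{111}} = \frac{i \sqrt{2328558}}{111}$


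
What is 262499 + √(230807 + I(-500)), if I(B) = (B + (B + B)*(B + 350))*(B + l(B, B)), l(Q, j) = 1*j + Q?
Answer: 262499 + I*√224019193 ≈ 2.625e+5 + 14967.0*I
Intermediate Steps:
l(Q, j) = Q + j (l(Q, j) = j + Q = Q + j)
I(B) = 3*B*(B + 2*B*(350 + B)) (I(B) = (B + (B + B)*(B + 350))*(B + (B + B)) = (B + (2*B)*(350 + B))*(B + 2*B) = (B + 2*B*(350 + B))*(3*B) = 3*B*(B + 2*B*(350 + B)))
262499 + √(230807 + I(-500)) = 262499 + √(230807 + (-500)²*(2103 + 6*(-500))) = 262499 + √(230807 + 250000*(2103 - 3000)) = 262499 + √(230807 + 250000*(-897)) = 262499 + √(230807 - 224250000) = 262499 + √(-224019193) = 262499 + I*√224019193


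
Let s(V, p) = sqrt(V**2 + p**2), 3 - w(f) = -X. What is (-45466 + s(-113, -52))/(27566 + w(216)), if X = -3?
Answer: -127/77 + sqrt(15473)/27566 ≈ -1.6448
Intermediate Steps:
w(f) = 0 (w(f) = 3 - (-1)*(-3) = 3 - 1*3 = 3 - 3 = 0)
(-45466 + s(-113, -52))/(27566 + w(216)) = (-45466 + sqrt((-113)**2 + (-52)**2))/(27566 + 0) = (-45466 + sqrt(12769 + 2704))/27566 = (-45466 + sqrt(15473))*(1/27566) = -127/77 + sqrt(15473)/27566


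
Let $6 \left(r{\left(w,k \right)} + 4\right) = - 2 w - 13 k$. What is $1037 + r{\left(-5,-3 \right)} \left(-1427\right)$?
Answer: $- \frac{29453}{6} \approx -4908.8$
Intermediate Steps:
$r{\left(w,k \right)} = -4 - \frac{13 k}{6} - \frac{w}{3}$ ($r{\left(w,k \right)} = -4 + \frac{- 2 w - 13 k}{6} = -4 + \frac{- 13 k - 2 w}{6} = -4 - \left(\frac{w}{3} + \frac{13 k}{6}\right) = -4 - \frac{13 k}{6} - \frac{w}{3}$)
$1037 + r{\left(-5,-3 \right)} \left(-1427\right) = 1037 + \left(-4 - - \frac{13}{2} - - \frac{5}{3}\right) \left(-1427\right) = 1037 + \left(-4 + \frac{13}{2} + \frac{5}{3}\right) \left(-1427\right) = 1037 + \frac{25}{6} \left(-1427\right) = 1037 - \frac{35675}{6} = - \frac{29453}{6}$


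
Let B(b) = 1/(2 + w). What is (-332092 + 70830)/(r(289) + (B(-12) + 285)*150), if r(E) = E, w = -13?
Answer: -2873882/473279 ≈ -6.0723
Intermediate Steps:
B(b) = -1/11 (B(b) = 1/(2 - 13) = 1/(-11) = -1/11)
(-332092 + 70830)/(r(289) + (B(-12) + 285)*150) = (-332092 + 70830)/(289 + (-1/11 + 285)*150) = -261262/(289 + (3134/11)*150) = -261262/(289 + 470100/11) = -261262/473279/11 = -261262*11/473279 = -2873882/473279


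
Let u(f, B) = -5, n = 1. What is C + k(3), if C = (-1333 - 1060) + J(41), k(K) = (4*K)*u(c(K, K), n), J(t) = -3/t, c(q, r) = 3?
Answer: -100576/41 ≈ -2453.1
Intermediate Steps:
k(K) = -20*K (k(K) = (4*K)*(-5) = -20*K)
C = -98116/41 (C = (-1333 - 1060) - 3/41 = -2393 - 3*1/41 = -2393 - 3/41 = -98116/41 ≈ -2393.1)
C + k(3) = -98116/41 - 20*3 = -98116/41 - 60 = -100576/41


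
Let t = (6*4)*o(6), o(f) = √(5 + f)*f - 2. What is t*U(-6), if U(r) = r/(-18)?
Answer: -16 + 48*√11 ≈ 143.20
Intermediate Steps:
U(r) = -r/18 (U(r) = r*(-1/18) = -r/18)
o(f) = -2 + f*√(5 + f) (o(f) = f*√(5 + f) - 2 = -2 + f*√(5 + f))
t = -48 + 144*√11 (t = (6*4)*(-2 + 6*√(5 + 6)) = 24*(-2 + 6*√11) = -48 + 144*√11 ≈ 429.59)
t*U(-6) = (-48 + 144*√11)*(-1/18*(-6)) = (-48 + 144*√11)*(⅓) = -16 + 48*√11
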